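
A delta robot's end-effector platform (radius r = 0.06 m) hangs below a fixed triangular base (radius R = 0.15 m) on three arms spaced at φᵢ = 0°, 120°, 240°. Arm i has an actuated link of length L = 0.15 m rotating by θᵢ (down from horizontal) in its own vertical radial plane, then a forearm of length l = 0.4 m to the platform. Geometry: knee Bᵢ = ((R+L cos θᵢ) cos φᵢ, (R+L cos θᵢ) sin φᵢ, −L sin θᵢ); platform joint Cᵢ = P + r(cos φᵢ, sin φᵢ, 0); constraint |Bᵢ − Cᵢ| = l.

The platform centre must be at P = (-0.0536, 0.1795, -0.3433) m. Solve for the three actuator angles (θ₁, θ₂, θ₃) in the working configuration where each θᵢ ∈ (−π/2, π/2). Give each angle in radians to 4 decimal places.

θ₁ = 0.6981, θ₂ = -0.3494, θ₃ = 0.9596

φ1=0.0° → target in arm frame (-0.0536, 0.1795)
  A cos θ + B sin θ = C:  0.1436·cos θ + -0.3433·sin θ = -0.1107
  γ=atan2(-0.3433,0.1436)=-1.1746;  ψ=arccos(-0.2974)=1.8727;  θ1=γ+ψ≈0.6981
φ2=120.0° → target in arm frame (0.1823, -0.0433)
  e−x'=-0.0923;  (l²−L²−(e−x')²−y'²−z²)/2L = 0.0309
  √(A²+B²)=0.3555;  θ2 = -1.8333+1.4839 ≈ -0.3494
arm 3 (φ=240.0°): x'=-0.1287, y'=-0.1362
  e−x'=0.2187;  (l²−L²−(e−x')²−y'²−z²)/2L = -0.1557
  θ3 = atan2(B,A) + arccos(C/0.4070) = 0.9596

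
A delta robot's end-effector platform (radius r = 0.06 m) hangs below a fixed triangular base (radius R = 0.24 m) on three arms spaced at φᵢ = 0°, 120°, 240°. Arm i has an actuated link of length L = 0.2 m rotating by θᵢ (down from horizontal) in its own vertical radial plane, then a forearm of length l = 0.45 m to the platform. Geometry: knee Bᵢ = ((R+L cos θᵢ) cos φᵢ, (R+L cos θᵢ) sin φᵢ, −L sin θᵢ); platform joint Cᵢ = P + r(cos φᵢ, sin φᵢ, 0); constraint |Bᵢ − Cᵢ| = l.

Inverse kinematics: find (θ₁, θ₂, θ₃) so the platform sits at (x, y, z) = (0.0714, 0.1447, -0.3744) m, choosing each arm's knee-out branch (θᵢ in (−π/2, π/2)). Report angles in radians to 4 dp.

θ₁ = 0.3491, θ₂ = 0.2619, θ₃ = 1.2217

arm 1 (φ=0.0°): x'=0.0714, y'=0.1447
  e−x'=0.1086;  (l²−L²−(e−x')²−y'²−z²)/2L = -0.0260
  θ1 = atan2(B,A) + arccos(C/0.3898) = 0.3491
φ2=120.0° → target in arm frame (0.0896, -0.1342)
  A=0.0904, B=-0.3744, C=(l²−L²−A²−y'²−z²)/(2L)=-0.0096
  √(A²+B²)=0.3852;  θ2 = -1.3339+1.5958 ≈ 0.2619
φ3=240.0° → target in arm frame (-0.1610, -0.0105)
  A cos θ + B sin θ = C:  0.3410·cos θ + -0.3744·sin θ = -0.2352
  √(A²+B²)=0.5064;  θ3 = -0.8320+2.0538 ≈ 1.2217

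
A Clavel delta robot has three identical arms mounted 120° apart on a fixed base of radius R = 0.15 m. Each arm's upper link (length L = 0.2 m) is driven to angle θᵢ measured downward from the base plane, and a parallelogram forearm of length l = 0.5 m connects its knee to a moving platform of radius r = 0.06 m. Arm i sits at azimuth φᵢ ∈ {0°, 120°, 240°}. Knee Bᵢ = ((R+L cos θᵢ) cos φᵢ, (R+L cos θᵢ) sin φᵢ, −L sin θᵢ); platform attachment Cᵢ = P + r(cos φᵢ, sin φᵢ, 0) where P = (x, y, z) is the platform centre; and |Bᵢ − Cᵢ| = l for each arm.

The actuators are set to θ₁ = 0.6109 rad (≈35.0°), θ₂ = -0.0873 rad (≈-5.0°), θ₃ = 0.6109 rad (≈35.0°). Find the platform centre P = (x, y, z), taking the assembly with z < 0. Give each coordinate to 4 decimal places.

φ1=0.0°: virtual centre (0.2538, 0.0000, -0.1147), radius l
S2 = (0.2892·cos120.0°, 0.2892·sin120.0°, 0.0174) = (-0.1446, 0.2505, 0.0174)
S3 = (0.2538·cos240.0°, 0.2538·sin240.0°, -0.1147) = (-0.1269, -0.2198, -0.1147)
eliminate P² terms by subtracting sphere 1 from 2 and 3
linear system: -0.7969x+0.5010y = 0.0064−0.2643z; -0.7615x+-0.4396y = 0.0000−0.0000z
Cramer: x(z) = -0.0038+0.1588z;  y(z) = 0.0066-0.2750z
into |P−S₁|² = l²: 1.1009z² + 0.1440z + -0.1704 = 0;  Δ = 0.7711;  z = -0.4642 or 0.3334 → z<0 root = -0.4642
x = -0.0775, y = 0.1343

(-0.0775, 0.1343, -0.4642)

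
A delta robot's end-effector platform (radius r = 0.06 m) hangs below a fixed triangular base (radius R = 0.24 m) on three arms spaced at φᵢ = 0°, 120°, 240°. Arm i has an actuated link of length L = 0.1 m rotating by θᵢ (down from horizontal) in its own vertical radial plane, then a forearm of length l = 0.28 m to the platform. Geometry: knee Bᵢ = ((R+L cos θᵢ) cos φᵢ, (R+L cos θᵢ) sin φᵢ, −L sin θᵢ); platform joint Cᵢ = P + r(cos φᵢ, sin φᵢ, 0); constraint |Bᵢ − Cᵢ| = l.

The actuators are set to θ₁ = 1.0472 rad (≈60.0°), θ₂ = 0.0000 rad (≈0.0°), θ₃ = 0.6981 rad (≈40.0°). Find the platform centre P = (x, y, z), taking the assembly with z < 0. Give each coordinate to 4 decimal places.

(-0.0408, 0.0290, -0.1516)

arm 1 at φ=0.0°: e+L cos θ1 = 0.2300;  O1 = (0.2300, 0.0000, -0.0866)
O2 = (0.2800·cos120.0°, 0.2800·sin120.0°, 0.0000) = (-0.1400, 0.2425, 0.0000)
O3 = (0.2566·cos240.0°, 0.2566·sin240.0°, -0.0643) = (-0.1283, -0.2222, -0.0643)
subtract pairs → two planes through P
[-0.7400 0.4850 0.1732]·P = 0.0180;  [-0.7166 -0.4445 0.0447]·P = 0.0096
Cramer: x(z) = -0.0187+0.1458z;  y(z) = 0.0086-0.1346z
into |P−O₁|² = l²: 1.0394z² + 0.0984z + -0.0090 = 0;  Δ = 0.0470;  z = -0.1516 or 0.0570 → z<0 root = -0.1516
x = -0.0408, y = 0.0290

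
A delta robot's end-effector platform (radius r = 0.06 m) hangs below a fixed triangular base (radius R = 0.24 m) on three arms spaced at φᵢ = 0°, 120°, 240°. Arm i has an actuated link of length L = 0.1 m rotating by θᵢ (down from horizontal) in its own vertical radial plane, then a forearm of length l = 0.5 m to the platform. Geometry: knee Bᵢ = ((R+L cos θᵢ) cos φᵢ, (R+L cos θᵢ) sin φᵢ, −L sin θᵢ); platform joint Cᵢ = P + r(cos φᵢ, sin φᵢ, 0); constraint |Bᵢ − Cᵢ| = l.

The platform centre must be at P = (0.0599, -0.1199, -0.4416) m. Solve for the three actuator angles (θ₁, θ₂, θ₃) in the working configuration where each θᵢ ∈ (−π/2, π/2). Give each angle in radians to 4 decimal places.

θ₁ = 0.0877, θ₂ = 1.1346, θ₃ = 0.0000

φ1=0.0° → target in arm frame (0.0599, -0.1199)
  e−x'=0.1201;  (l²−L²−(e−x')²−y'²−z²)/2L = 0.0809
  γ=atan2(-0.4416,0.1201)=-1.3053;  ψ=arccos(0.1769)=1.3930;  θ1=γ+ψ≈0.0877
arm 2 (φ=120.0°): x'=-0.1338, y'=0.0081
  A cos θ + B sin θ = C:  0.3138·cos θ + -0.4416·sin θ = -0.2677
  √(A²+B²)=0.5417;  θ2 = -0.9530+2.0876 ≈ 1.1346
φ3=240.0° → target in arm frame (0.0739, 0.1118)
  A cos θ + B sin θ = C:  0.1061·cos θ + -0.4416·sin θ = 0.1061
  γ=atan2(-0.4416,0.1061)=-1.3350;  ψ=arccos(0.2337)=1.3350;  θ3=γ+ψ≈0.0000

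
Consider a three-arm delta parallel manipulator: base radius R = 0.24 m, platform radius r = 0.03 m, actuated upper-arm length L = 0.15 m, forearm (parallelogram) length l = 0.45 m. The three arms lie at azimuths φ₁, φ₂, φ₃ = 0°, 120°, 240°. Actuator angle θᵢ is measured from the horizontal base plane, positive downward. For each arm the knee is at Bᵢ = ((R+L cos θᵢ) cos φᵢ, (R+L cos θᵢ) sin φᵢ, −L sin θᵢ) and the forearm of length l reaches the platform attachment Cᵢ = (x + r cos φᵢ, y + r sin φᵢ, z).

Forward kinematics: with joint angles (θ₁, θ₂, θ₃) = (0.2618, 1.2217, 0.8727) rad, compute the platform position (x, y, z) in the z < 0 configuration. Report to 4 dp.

(0.1055, -0.0459, -0.4106)

arm 1 at φ=0.0°: (R−r)+L cos θ1 = 0.3549;  S1 = (0.3549, 0.0000, -0.0388)
φ2=120.0°: virtual centre (-0.1307, 0.2263, -0.1410), radius l
S3 = (0.3064·cos240.0°, 0.3064·sin240.0°, -0.1149) = (-0.1532, -0.2654, -0.1149)
|S₂|²−|S₁|² = -0.0393;  |S₃|²−|S₁|² = -0.0204
plane₁₂: -0.9711x+0.4526y+-0.2043z = -0.0393
Cramer: x(z) = 0.0308-0.1818z;  y(z) = -0.0207+0.0613z
quadratic in z: (1.0368)z²+(0.1929)z+(-0.0956)=0, √Δ=0.6584 → z ∈ {-0.4106, 0.2245}; z = -0.4106 (taking z<0)
x = 0.1055, y = -0.0459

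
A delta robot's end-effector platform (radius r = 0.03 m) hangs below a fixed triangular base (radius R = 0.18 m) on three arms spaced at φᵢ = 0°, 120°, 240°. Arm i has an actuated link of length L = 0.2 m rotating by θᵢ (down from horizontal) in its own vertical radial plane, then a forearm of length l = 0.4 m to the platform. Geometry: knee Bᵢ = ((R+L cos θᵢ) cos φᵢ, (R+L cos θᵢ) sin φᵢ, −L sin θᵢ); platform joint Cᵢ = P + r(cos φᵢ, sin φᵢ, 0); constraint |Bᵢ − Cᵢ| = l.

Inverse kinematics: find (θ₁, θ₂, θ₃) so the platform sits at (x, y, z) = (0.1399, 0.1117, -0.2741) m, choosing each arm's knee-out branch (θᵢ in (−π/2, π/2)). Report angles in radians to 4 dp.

θ₁ = -0.2619, θ₂ = 0.4361, θ₃ = 1.2216

rotate P by −φ1: (0.1399, 0.1117, -0.2741)
  A=0.0101, B=-0.2741, C=(l²−L²−A²−y'²−z²)/(2L)=0.0807
  √(A²+B²)=0.2743;  θ1 = -1.5340+1.2721 ≈ -0.2619
φ2=120.0° → target in arm frame (0.0268, -0.1770)
  e−x'=0.1232;  (l²−L²−(e−x')²−y'²−z²)/2L = -0.0041
  γ=atan2(-0.2741,0.1232)=-1.1483;  ψ=arccos(-0.0137)=1.5845;  θ2=γ+ψ≈0.4361
φ3=240.0° → target in arm frame (-0.1667, 0.0653)
  A cos θ + B sin θ = C:  0.3167·cos θ + -0.2741·sin θ = -0.1492
  γ=atan2(-0.2741,0.3167)=-0.7134;  ψ=arccos(-0.3563)=1.9351;  θ3=γ+ψ≈1.2216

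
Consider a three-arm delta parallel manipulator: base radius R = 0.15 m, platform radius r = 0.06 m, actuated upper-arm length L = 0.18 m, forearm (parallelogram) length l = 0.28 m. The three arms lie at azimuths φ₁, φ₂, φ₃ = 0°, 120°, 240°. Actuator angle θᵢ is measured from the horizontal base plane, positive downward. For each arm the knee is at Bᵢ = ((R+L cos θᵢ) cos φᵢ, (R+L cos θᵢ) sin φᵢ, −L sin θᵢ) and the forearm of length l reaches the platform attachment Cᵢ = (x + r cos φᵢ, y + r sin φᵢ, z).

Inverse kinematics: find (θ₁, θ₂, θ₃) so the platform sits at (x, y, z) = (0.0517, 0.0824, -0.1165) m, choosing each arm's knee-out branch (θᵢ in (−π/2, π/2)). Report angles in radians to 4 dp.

φ1=0.0° → target in arm frame (0.0517, 0.0824)
  e−x'=0.0383;  (l²−L²−(e−x')²−y'²−z²)/2L = 0.0671
  θ1 = atan2(B,A) + arccos(C/0.1226) = -0.2617
arm 2 (φ=120.0°): x'=0.0455, y'=-0.0860
  A cos θ + B sin θ = C:  0.0445·cos θ + -0.1165·sin θ = 0.0640
  γ=atan2(-0.1165,0.0445)=-1.2060;  ψ=arccos(0.5136)=1.0314;  θ2=γ+ψ≈-0.1746
arm 3 (φ=240.0°): x'=-0.0972, y'=0.0036
  e−x'=0.1872;  (l²−L²−(e−x')²−y'²−z²)/2L = -0.0073
  θ3 = atan2(B,A) + arccos(C/0.2205) = 1.0473

θ₁ = -0.2617, θ₂ = -0.1746, θ₃ = 1.0473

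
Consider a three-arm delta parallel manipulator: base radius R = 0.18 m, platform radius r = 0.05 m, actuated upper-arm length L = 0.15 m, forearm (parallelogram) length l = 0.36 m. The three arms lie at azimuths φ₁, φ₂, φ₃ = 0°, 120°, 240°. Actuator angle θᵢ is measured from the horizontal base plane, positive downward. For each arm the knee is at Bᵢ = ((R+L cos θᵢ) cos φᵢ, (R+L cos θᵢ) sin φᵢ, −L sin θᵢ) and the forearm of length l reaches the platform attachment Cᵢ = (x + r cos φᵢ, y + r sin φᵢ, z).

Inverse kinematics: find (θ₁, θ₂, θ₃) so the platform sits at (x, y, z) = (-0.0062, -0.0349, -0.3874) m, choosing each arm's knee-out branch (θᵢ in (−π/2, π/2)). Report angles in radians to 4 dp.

φ1=0.0° → target in arm frame (-0.0062, -0.0349)
  A=0.1362, B=-0.3874, C=(l²−L²−A²−y'²−z²)/(2L)=-0.2092
  θ1 = atan2(B,A) + arccos(C/0.4106) = 0.8725
arm 2 (φ=120.0°): x'=-0.0271, y'=0.0228
  e−x'=0.1571;  (l²−L²−(e−x')²−y'²−z²)/2L = -0.2273
  θ2 = atan2(B,A) + arccos(C/0.4181) = 0.9601
rotate P by −φ3: (0.0333, 0.0121, -0.3874)
  A=0.0967, B=-0.3874, C=(l²−L²−A²−y'²−z²)/(2L)=-0.1749
  √(A²+B²)=0.3993;  θ3 = -1.3262+2.0242 ≈ 0.6980

θ₁ = 0.8725, θ₂ = 0.9601, θ₃ = 0.6980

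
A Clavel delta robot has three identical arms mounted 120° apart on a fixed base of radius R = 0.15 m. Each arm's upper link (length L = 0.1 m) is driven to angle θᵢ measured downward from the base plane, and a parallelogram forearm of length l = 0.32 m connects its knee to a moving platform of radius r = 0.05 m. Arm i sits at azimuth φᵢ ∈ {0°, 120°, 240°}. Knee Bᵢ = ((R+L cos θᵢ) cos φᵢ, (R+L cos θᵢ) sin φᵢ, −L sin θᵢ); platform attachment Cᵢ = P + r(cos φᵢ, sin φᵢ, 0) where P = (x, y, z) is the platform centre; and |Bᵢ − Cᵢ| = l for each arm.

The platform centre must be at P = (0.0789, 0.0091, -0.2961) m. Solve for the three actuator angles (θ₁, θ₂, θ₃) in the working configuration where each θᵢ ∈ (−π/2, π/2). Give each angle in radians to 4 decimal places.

arm 1 (φ=0.0°): x'=0.0789, y'=0.0091
  e−x'=0.0211;  (l²−L²−(e−x')²−y'²−z²)/2L = 0.0210
  √(A²+B²)=0.2969;  θ1 = -1.4997+1.5000 ≈ 0.0004
rotate P by −φ2: (-0.0316, -0.0729, -0.2961)
  A cos θ + B sin θ = C:  0.1316·cos θ + -0.2961·sin θ = -0.0895
  √(A²+B²)=0.3240;  θ2 = -1.1527+1.8506 ≈ 0.6980
rotate P by −φ3: (-0.0473, 0.0638, -0.2961)
  A=0.1473, B=-0.2961, C=(l²−L²−A²−y'²−z²)/(2L)=-0.1052
  γ=atan2(-0.2961,0.1473)=-1.1091;  ψ=arccos(-0.3182)=1.8947;  θ3=γ+ψ≈0.7856

θ₁ = 0.0004, θ₂ = 0.6980, θ₃ = 0.7856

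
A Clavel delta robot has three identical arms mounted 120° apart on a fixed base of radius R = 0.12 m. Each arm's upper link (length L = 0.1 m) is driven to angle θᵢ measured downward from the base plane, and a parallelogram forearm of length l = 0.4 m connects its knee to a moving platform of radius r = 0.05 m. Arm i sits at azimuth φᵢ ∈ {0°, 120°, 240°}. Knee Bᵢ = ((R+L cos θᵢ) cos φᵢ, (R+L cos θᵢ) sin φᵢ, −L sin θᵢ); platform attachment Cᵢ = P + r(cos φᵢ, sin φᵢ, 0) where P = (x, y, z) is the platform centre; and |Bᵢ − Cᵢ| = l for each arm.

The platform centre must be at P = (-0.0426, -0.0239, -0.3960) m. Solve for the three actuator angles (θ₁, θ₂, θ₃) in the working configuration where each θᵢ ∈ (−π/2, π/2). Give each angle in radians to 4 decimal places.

θ₁ = 0.5232, θ₂ = 0.3487, θ₃ = 0.1743

φ1=0.0° → target in arm frame (-0.0426, -0.0239)
  e−x'=0.1126;  (l²−L²−(e−x')²−y'²−z²)/2L = -0.1003
  γ=atan2(-0.3960,0.1126)=-1.2938;  ψ=arccos(-0.2437)=1.8170;  θ1=γ+ψ≈0.5232
arm 2 (φ=120.0°): x'=0.0006, y'=0.0488
  A=0.0694, B=-0.3960, C=(l²−L²−A²−y'²−z²)/(2L)=-0.0701
  γ=atan2(-0.3960,0.0694)=-1.3973;  ψ=arccos(-0.1743)=1.7460;  θ2=γ+ψ≈0.3487
φ3=240.0° → target in arm frame (0.0420, -0.0249)
  A=0.0280, B=-0.3960, C=(l²−L²−A²−y'²−z²)/(2L)=-0.0411
  θ3 = atan2(B,A) + arccos(C/0.3970) = 0.1743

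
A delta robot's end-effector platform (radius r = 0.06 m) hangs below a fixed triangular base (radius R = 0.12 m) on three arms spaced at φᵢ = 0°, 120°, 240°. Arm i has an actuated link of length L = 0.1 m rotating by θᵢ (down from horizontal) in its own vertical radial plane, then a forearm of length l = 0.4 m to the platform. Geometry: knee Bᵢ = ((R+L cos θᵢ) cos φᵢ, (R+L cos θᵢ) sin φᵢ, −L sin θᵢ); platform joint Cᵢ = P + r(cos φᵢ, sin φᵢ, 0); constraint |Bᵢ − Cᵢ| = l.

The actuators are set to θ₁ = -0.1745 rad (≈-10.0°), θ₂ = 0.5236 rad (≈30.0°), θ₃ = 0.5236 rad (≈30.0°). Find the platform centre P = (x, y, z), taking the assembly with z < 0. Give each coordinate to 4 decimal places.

(0.1135, 0.0000, -0.3801)

φ1=0.0°: virtual centre (0.1585, 0.0000, 0.0174), radius l
φ2=120.0°: virtual centre (-0.0733, 0.1270, -0.0500), radius l
S3 = (0.1466·cos240.0°, 0.1466·sin240.0°, -0.0500) = (-0.0733, -0.1270, -0.0500)
|S₂|²−|S₁|² = -0.0014;  |S₃|²−|S₁|² = -0.0014
linear system: -0.4636x+0.2539y = -0.0014−-0.1347z; -0.4636x+-0.2539y = -0.0014−-0.1347z
det = 0.2354;  x = 0.0031+-0.2906z,  y = 0.0000+0.0000z
quadratic in z: (1.0845)z²+(0.0556)z+(-0.1355)=0, √Δ=0.7688 → z ∈ {-0.3801, 0.3288}; z = -0.3801 (taking z<0)
x = 0.1135, y = 0.0000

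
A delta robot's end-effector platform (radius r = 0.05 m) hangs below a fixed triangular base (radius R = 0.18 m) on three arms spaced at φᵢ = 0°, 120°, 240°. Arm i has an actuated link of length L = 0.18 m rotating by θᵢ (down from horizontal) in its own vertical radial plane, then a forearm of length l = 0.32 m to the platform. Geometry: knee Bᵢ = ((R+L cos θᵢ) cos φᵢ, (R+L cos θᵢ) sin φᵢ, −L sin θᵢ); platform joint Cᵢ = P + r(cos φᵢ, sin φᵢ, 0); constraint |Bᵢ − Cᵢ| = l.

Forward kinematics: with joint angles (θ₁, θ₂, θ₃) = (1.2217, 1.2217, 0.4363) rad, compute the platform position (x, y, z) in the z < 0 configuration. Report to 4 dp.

O1 = (0.1916·cos0.0°, 0.1916·sin0.0°, -0.1691) = (0.1916, 0.0000, -0.1691)
φ2=120.0°: virtual centre (-0.0958, 0.1659, -0.1691), radius l
O3 = (0.2931·cos240.0°, 0.2931·sin240.0°, -0.0761) = (-0.1466, -0.2539, -0.0761)
|O₂|²−|O₁|² = 0.0000;  |O₃|²−|O₁|² = 0.0264
[-0.5747 0.3318 0.0000]·P = 0.0000;  [-0.6763 -0.5077 0.1862]·P = 0.0264
Cramer: x(z) = -0.0170+0.1197z;  y(z) = -0.0294+0.2073z
into |P−O₁|² = l²: 1.0573z² + 0.2762z + -0.0294 = 0;  Δ = 0.2008;  z = -0.3425 or 0.0813 → z<0 root = -0.3425
x = -0.0580, y = -0.1004

(-0.0580, -0.1004, -0.3425)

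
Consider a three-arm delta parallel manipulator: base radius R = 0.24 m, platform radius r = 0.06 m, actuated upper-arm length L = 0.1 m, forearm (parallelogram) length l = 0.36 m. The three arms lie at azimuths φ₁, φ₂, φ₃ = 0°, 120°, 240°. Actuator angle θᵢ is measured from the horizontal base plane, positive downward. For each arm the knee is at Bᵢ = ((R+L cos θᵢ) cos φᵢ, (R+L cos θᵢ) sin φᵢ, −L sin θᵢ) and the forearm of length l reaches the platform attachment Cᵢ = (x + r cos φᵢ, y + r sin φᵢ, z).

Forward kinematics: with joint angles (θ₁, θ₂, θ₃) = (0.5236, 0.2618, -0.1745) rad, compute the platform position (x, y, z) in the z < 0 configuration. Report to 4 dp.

(-0.0328, -0.0230, -0.2485)

φ1=0.0°: virtual centre (0.2666, 0.0000, -0.0500), radius l
φ2=120.0°: virtual centre (-0.1383, 0.2395, -0.0259), radius l
S3 = (0.2785·cos240.0°, 0.2785·sin240.0°, 0.0174) = (-0.1392, -0.2412, 0.0174)
eliminate P² terms by subtracting sphere 1 from 2 and 3
plane₁₂: -0.8098x+0.4791y+0.0482z = 0.0036
det = 0.7795;  x = -0.0049+0.1127z,  y = -0.0007+0.0897z
sphere 1 gives Az²+Bz+C=0 with A=1.0207, B=0.0387, C=-0.0534;  B²−4AC=0.2196;  roots -0.2485, 0.2106;  negative root z = -0.2485
x = -0.0328, y = -0.0230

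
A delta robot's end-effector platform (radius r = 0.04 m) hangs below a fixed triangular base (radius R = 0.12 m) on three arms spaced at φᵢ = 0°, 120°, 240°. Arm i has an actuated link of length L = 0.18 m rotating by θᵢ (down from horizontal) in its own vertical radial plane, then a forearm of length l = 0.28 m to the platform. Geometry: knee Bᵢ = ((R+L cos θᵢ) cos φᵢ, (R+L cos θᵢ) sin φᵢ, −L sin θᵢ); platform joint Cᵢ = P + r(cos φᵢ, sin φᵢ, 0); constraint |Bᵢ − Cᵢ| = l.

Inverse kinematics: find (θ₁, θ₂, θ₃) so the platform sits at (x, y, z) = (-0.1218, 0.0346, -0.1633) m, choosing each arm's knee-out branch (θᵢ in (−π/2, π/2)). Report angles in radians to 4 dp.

arm 1 (φ=0.0°): x'=-0.1218, y'=0.0346
  e−x'=0.2018;  (l²−L²−(e−x')²−y'²−z²)/2L = -0.0627
  θ1 = atan2(B,A) + arccos(C/0.2596) = 1.1346
φ2=120.0° → target in arm frame (0.0909, 0.0882)
  A=-0.0109, B=-0.1633, C=(l²−L²−A²−y'²−z²)/(2L)=0.0318
  θ2 = atan2(B,A) + arccos(C/0.1637) = -0.2618
φ3=240.0° → target in arm frame (0.0309, -0.1228)
  A=0.0491, B=-0.1633, C=(l²−L²−A²−y'²−z²)/(2L)=0.0051
  √(A²+B²)=0.1705;  θ3 = -1.2789+1.5406 ≈ 0.2617

θ₁ = 1.1346, θ₂ = -0.2618, θ₃ = 0.2617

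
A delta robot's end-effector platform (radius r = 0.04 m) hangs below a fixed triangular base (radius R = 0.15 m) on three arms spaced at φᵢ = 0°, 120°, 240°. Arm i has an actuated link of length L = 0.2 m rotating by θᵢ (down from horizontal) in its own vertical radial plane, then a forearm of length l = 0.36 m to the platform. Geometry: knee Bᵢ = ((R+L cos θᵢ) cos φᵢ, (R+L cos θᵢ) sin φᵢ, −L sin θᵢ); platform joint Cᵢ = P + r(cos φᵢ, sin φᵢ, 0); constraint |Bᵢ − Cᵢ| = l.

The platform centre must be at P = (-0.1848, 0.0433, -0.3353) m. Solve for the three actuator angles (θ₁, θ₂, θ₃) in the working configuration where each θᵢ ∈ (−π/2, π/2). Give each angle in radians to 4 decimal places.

θ₁ = 1.3963, θ₂ = 0.2616, θ₃ = 0.6109

arm 1 (φ=0.0°): x'=-0.1848, y'=0.0433
  e−x'=0.2948;  (l²−L²−(e−x')²−y'²−z²)/2L = -0.2790
  √(A²+B²)=0.4465;  θ1 = -0.8496+2.2459 ≈ 1.3963
rotate P by −φ2: (0.1299, 0.1384, -0.3353)
  A=-0.0199, B=-0.3353, C=(l²−L²−A²−y'²−z²)/(2L)=-0.1059
  θ2 = atan2(B,A) + arccos(C/0.3359) = 0.2616
rotate P by −φ3: (0.0549, -0.1817, -0.3353)
  A=0.0551, B=-0.3353, C=(l²−L²−A²−y'²−z²)/(2L)=-0.1472
  θ3 = atan2(B,A) + arccos(C/0.3398) = 0.6109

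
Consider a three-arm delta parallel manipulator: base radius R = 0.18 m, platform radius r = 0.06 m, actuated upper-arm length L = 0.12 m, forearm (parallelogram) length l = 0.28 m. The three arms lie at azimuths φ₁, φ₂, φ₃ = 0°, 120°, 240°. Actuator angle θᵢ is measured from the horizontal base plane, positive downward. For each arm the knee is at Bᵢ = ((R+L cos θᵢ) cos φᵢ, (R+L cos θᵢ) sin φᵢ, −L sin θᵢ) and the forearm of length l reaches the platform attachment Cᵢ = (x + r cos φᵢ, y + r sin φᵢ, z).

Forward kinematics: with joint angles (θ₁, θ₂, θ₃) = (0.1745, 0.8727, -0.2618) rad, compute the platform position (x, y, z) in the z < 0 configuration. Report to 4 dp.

(0.0158, -0.0708, -0.1755)

φ1=0.0°: virtual centre (0.2382, 0.0000, -0.0208), radius l
φ2=120.0°: virtual centre (-0.0986, 0.1707, -0.0919), radius l
centre 3 = (0.2359·cos240.0°, 0.2359·sin240.0°, 0.0311) = (-0.1180, -0.2043, 0.0311)
|centre ₂|²−|centre ₁|² = -0.0099;  |centre ₃|²−|centre ₁|² = -0.0005
plane₁₂: -0.6735x+0.3414y+-0.1422z = -0.0099
Cramer: x(z) = 0.0081-0.0437z;  y(z) = -0.0128+0.3302z
into |P−centre ₁|² = l²: 1.1109z² + 0.0533z + -0.0249 = 0;  Δ = 0.1134;  z = -0.1755 or 0.1276 → z<0 root = -0.1755
x = 0.0158, y = -0.0708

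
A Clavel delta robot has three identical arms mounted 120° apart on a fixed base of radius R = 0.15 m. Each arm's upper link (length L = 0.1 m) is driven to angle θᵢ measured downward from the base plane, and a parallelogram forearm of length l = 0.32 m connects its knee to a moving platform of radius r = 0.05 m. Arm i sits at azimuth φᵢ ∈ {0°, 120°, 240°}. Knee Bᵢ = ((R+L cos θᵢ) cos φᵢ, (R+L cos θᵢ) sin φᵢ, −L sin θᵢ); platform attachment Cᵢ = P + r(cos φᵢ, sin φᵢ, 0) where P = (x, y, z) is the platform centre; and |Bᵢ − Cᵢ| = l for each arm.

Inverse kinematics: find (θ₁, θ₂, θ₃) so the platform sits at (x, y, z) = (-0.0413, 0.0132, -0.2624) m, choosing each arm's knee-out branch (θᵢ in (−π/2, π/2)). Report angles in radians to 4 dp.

rotate P by −φ1: (-0.0413, 0.0132, -0.2624)
  e−x'=0.1413;  (l²−L²−(e−x')²−y'²−z²)/2L = 0.0170
  √(A²+B²)=0.2980;  θ1 = -1.0768+1.5136 ≈ 0.4368
arm 2 (φ=120.0°): x'=0.0321, y'=0.0292
  A=0.0679, B=-0.2624, C=(l²−L²−A²−y'²−z²)/(2L)=0.0904
  √(A²+B²)=0.2710;  θ2 = -1.3175+1.2307 ≈ -0.0868
φ3=240.0° → target in arm frame (0.0092, -0.0424)
  A=0.0908, B=-0.2624, C=(l²−L²−A²−y'²−z²)/(2L)=0.0676
  √(A²+B²)=0.2777;  θ3 = -1.2377+1.3250 ≈ 0.0873

θ₁ = 0.4368, θ₂ = -0.0868, θ₃ = 0.0873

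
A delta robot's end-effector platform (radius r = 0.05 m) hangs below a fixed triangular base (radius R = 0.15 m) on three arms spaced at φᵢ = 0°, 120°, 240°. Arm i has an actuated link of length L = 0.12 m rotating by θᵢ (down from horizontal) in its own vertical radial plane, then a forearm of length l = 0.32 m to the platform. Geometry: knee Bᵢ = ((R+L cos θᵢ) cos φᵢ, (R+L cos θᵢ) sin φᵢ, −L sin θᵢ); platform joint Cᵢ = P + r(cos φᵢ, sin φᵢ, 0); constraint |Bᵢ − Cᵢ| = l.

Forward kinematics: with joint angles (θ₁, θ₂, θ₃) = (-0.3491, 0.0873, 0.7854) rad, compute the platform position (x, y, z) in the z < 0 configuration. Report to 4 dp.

S1 = (0.2128·cos0.0°, 0.2128·sin0.0°, 0.0410) = (0.2128, 0.0000, 0.0410)
arm 2 at φ=120.0°: ρ2 = 0.2195;  S2 = (-0.1098, 0.1901, -0.0105)
φ3=240.0°: virtual centre (-0.0924, -0.1601, -0.0849), radius l
subtract pairs → two planes through P
linear system: -0.6451x+0.3803y = 0.0014−-0.1030z; -0.6104x+-0.3202y = -0.0056−-0.2518z
Cramer: x(z) = 0.0038-0.2935z;  y(z) = 0.0101-0.2269z
sphere 1 gives Az²+Bz+C=0 with A=1.1376, B=0.0360, C=-0.0570;  B²−4AC=0.2605;  roots -0.2401, 0.2085;  negative root z = -0.2401
x = 0.0743, y = 0.0646

(0.0743, 0.0646, -0.2401)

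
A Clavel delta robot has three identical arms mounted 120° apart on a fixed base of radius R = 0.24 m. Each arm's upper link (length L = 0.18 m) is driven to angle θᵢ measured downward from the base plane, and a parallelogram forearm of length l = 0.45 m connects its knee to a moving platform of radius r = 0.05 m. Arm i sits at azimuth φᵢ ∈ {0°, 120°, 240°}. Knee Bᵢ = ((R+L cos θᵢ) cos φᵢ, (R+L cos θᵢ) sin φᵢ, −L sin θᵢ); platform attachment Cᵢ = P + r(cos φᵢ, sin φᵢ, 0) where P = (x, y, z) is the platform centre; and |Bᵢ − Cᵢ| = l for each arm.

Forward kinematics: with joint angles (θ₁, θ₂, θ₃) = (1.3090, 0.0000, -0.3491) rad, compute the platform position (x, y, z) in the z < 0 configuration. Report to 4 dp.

(-0.1983, -0.0264, -0.2865)

centre 1 = (0.2366·cos0.0°, 0.2366·sin0.0°, -0.1739) = (0.2366, 0.0000, -0.1739)
φ2=120.0°: virtual centre (-0.1850, 0.3204, 0.0000), radius l
φ3=240.0°: virtual centre (-0.1796, -0.3110, 0.0616), radius l
subtract pairs → two planes through P
linear system: -0.8432x+0.6409y = 0.0507−0.3477z; -0.8323x+-0.6221y = 0.0466−0.4709z
Cramer: x(z) = -0.0580+0.4897z;  y(z) = 0.0028+0.1017z
into |P−centre ₁|² = l²: 1.2502z² + 0.0597z + -0.0855 = 0;  Δ = 0.4310;  z = -0.2865 or 0.2387 → z<0 root = -0.2865
x = -0.1983, y = -0.0264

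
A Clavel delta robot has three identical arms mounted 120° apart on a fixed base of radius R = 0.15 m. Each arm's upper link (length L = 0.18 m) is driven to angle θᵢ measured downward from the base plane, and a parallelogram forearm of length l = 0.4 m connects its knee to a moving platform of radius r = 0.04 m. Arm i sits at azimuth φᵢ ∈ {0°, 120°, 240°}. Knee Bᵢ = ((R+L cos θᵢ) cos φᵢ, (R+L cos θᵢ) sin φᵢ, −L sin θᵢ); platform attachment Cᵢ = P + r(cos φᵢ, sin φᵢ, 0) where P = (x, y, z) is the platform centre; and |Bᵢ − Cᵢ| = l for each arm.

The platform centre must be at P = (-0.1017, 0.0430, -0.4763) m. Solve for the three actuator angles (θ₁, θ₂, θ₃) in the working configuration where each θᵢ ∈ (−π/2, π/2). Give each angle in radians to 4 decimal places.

θ₁ = 1.3092, θ₂ = 0.6981, θ₃ = 0.9600

rotate P by −φ1: (-0.1017, 0.0430, -0.4763)
  A=0.2117, B=-0.4763, C=(l²−L²−A²−y'²−z²)/(2L)=-0.4054
  γ=atan2(-0.4763,0.2117)=-1.1526;  ψ=arccos(-0.7777)=2.4618;  θ1=γ+ψ≈1.3092
arm 2 (φ=120.0°): x'=0.0881, y'=0.0666
  A cos θ + B sin θ = C:  0.0219·cos θ + -0.4763·sin θ = -0.2894
  γ=atan2(-0.4763,0.0219)=-1.5248;  ψ=arccos(-0.6069)=2.2230;  θ2=γ+ψ≈0.6981
rotate P by −φ3: (0.0136, -0.1096, -0.4763)
  A=0.0964, B=-0.4763, C=(l²−L²−A²−y'²−z²)/(2L)=-0.3349
  γ=atan2(-0.4763,0.0964)=-1.3711;  ψ=arccos(-0.6891)=2.3311;  θ3=γ+ψ≈0.9600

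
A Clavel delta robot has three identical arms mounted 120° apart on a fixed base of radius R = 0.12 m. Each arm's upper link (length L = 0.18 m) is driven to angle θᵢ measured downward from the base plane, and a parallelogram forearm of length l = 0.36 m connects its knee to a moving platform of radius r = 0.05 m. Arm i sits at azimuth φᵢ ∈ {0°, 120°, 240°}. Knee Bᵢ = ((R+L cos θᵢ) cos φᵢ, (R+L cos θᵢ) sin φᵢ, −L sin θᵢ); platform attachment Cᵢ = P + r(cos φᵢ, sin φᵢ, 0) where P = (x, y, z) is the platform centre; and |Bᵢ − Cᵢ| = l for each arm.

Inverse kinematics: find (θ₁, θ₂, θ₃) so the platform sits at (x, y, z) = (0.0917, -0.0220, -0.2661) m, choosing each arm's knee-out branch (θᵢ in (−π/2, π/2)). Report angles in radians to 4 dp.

θ₁ = -0.3492, θ₂ = 0.4365, θ₃ = 0.2620

rotate P by −φ1: (0.0917, -0.0220, -0.2661)
  e−x'=-0.0217;  (l²−L²−(e−x')²−y'²−z²)/2L = 0.0707
  √(A²+B²)=0.2670;  θ1 = -1.6522+1.3030 ≈ -0.3492
rotate P by −φ2: (-0.0649, -0.0684, -0.2661)
  A=0.1349, B=-0.2661, C=(l²−L²−A²−y'²−z²)/(2L)=0.0098
  √(A²+B²)=0.2983;  θ2 = -1.1016+1.5381 ≈ 0.4365
rotate P by −φ3: (-0.0268, 0.0904, -0.2661)
  e−x'=0.0968;  (l²−L²−(e−x')²−y'²−z²)/2L = 0.0246
  θ3 = atan2(B,A) + arccos(C/0.2832) = 0.2620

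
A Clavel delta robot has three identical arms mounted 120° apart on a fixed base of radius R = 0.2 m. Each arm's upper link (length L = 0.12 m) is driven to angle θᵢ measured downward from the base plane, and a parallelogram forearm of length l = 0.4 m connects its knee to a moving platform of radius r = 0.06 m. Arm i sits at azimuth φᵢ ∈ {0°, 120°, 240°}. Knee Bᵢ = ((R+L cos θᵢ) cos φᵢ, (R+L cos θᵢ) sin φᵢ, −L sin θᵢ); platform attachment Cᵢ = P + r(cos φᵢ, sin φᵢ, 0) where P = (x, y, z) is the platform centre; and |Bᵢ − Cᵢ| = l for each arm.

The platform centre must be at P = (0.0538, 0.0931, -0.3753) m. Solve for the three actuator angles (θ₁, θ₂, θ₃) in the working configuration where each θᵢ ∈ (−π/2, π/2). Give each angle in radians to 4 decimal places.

arm 1 (φ=0.0°): x'=0.0538, y'=0.0931
  A cos θ + B sin θ = C:  0.0862·cos θ + -0.3753·sin θ = -0.0473
  θ1 = atan2(B,A) + arccos(C/0.3851) = 0.3489
rotate P by −φ2: (0.0537, -0.0931, -0.3753)
  e−x'=0.0863;  (l²−L²−(e−x')²−y'²−z²)/2L = -0.0474
  θ2 = atan2(B,A) + arccos(C/0.3851) = 0.3493
arm 3 (φ=240.0°): x'=-0.1075, y'=0.0000
  e−x'=0.2475;  (l²−L²−(e−x')²−y'²−z²)/2L = -0.2355
  θ3 = atan2(B,A) + arccos(C/0.4496) = 1.1344

θ₁ = 0.3489, θ₂ = 0.3493, θ₃ = 1.1344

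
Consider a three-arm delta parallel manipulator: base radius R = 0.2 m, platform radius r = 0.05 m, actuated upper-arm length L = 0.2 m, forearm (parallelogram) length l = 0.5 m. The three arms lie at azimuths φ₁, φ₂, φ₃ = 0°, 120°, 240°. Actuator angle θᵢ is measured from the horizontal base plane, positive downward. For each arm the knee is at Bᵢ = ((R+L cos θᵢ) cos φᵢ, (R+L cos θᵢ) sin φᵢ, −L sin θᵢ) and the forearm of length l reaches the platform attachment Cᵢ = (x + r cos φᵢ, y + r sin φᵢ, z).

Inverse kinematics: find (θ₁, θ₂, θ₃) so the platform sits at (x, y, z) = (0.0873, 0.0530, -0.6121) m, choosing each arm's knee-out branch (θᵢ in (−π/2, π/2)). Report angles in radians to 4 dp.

φ1=0.0° → target in arm frame (0.0873, 0.0530)
  A=0.0627, B=-0.6121, C=(l²−L²−A²−y'²−z²)/(2L)=-0.4285
  θ1 = atan2(B,A) + arccos(C/0.6153) = 0.8725
rotate P by −φ2: (0.0022, -0.1021, -0.6121)
  e−x'=0.1478;  (l²−L²−(e−x')²−y'²−z²)/2L = -0.4923
  √(A²+B²)=0.6297;  θ2 = -1.3339+2.4684 ≈ 1.1345
rotate P by −φ3: (-0.0895, 0.0491, -0.6121)
  A cos θ + B sin θ = C:  0.2395·cos θ + -0.6121·sin θ = -0.5612
  γ=atan2(-0.6121,0.2395)=-1.1978;  ψ=arccos(-0.8537)=2.5939;  θ3=γ+ψ≈1.3961

θ₁ = 0.8725, θ₂ = 1.1345, θ₃ = 1.3961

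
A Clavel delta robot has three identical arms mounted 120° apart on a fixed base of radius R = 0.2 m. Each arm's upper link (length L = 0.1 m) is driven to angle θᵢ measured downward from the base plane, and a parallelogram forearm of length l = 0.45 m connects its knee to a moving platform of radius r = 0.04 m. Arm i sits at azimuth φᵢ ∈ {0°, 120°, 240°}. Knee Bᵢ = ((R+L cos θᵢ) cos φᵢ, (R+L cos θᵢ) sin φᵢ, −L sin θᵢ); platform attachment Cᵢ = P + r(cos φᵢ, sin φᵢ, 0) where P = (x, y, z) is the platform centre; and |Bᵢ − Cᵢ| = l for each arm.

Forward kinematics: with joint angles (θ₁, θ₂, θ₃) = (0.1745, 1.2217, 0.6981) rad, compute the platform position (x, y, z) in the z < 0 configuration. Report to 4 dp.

(0.0947, -0.0580, -0.4325)

O1 = (0.2585·cos0.0°, 0.2585·sin0.0°, -0.0174) = (0.2585, 0.0000, -0.0174)
O2 = (0.1942·cos120.0°, 0.1942·sin120.0°, -0.0940) = (-0.0971, 0.1682, -0.0940)
O3 = (0.2366·cos240.0°, 0.2366·sin240.0°, -0.0643) = (-0.1183, -0.2049, -0.0643)
|O₂|²−|O₁|² = -0.0206;  |O₃|²−|O₁|² = -0.0070
plane₁₂: -0.7112x+0.3364y+-0.1532z = -0.0206
det = 0.5449;  x = 0.0198+-0.1731z,  y = -0.0193+0.0894z
into |P−O₁|² = l²: 1.0380z² + 0.1139z + -0.1449 = 0;  Δ = 0.6144;  z = -0.4325 or 0.3227 → z<0 root = -0.4325
x = 0.0947, y = -0.0580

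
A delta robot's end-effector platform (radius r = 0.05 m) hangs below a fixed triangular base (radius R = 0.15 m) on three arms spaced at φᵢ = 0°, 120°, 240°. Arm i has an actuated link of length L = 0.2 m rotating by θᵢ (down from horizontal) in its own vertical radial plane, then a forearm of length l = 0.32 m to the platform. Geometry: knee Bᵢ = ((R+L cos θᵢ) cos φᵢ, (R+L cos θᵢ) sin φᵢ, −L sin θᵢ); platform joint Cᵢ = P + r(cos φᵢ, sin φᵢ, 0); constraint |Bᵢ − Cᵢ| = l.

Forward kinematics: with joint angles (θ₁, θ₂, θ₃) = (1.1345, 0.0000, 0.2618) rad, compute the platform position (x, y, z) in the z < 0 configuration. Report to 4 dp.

φ1=0.0°: virtual centre (0.1845, 0.0000, -0.1813), radius l
centre 2 = (0.3000·cos120.0°, 0.3000·sin120.0°, 0.0000) = (-0.1500, 0.2598, 0.0000)
centre 3 = (0.2932·cos240.0°, 0.2932·sin240.0°, -0.0518) = (-0.1466, -0.2539, -0.0518)
subtract pairs → two planes through P
[-0.6690 0.5196 0.3625]·P = 0.0231;  [-0.6622 -0.5078 0.2590]·P = 0.0217
Cramer: x(z) = -0.0337+0.4660z;  y(z) = 0.0011-0.0977z
quadratic in z: (1.2267)z²+(0.1590)z+(-0.0219)=0, √Δ=0.3646 → z ∈ {-0.2134, 0.0838}; z = -0.2134 (taking z<0)
x = -0.1331, y = 0.0219

(-0.1331, 0.0219, -0.2134)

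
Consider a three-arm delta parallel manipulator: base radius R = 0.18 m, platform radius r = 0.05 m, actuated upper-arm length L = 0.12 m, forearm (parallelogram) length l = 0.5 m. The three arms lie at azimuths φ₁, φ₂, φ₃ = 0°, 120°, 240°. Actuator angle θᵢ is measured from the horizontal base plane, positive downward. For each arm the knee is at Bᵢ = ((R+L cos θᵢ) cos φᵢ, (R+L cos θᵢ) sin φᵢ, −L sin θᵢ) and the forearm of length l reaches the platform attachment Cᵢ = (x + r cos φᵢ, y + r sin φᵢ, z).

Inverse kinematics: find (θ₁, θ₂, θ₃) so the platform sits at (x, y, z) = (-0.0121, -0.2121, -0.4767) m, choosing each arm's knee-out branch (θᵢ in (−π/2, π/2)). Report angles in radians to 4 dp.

arm 1 (φ=0.0°): x'=-0.0121, y'=-0.2121
  A cos θ + B sin θ = C:  0.1421·cos θ + -0.4767·sin θ = -0.2368
  √(A²+B²)=0.4974;  θ1 = -1.2811+2.0669 ≈ 0.7858
φ2=120.0° → target in arm frame (-0.1776, 0.1165)
  A=0.3076, B=-0.4767, C=(l²−L²−A²−y'²−z²)/(2L)=-0.4161
  γ=atan2(-0.4767,0.3076)=-0.9977;  ψ=arccos(-0.7334)=2.3941;  θ2=γ+ψ≈1.3964
φ3=240.0° → target in arm frame (0.1897, 0.0956)
  e−x'=-0.0597;  (l²−L²−(e−x')²−y'²−z²)/2L = -0.0181
  √(A²+B²)=0.4804;  θ3 = -1.6955+1.6085 ≈ -0.0870

θ₁ = 0.7858, θ₂ = 1.3964, θ₃ = -0.0870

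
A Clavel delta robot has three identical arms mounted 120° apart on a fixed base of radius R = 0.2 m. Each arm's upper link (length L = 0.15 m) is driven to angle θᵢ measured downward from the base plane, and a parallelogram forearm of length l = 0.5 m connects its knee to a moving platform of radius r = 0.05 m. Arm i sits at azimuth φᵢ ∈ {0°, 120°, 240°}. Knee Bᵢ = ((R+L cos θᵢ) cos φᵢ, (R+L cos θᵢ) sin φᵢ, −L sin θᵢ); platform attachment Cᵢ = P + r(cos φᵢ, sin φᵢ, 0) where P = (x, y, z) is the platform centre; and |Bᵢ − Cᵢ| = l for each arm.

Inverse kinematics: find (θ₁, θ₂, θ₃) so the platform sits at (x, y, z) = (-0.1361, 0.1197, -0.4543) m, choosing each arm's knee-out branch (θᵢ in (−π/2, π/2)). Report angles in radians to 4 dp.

arm 1 (φ=0.0°): x'=-0.1361, y'=0.1197
  A cos θ + B sin θ = C:  0.2861·cos θ + -0.4543·sin θ = -0.2502
  θ1 = atan2(B,A) + arccos(C/0.5369) = 1.0469
arm 2 (φ=120.0°): x'=0.1717, y'=0.0580
  A=-0.0217, B=-0.4543, C=(l²−L²−A²−y'²−z²)/(2L)=0.0576
  θ2 = atan2(B,A) + arccos(C/0.4548) = -0.1747
φ3=240.0° → target in arm frame (-0.0356, -0.1777)
  A=0.1856, B=-0.4543, C=(l²−L²−A²−y'²−z²)/(2L)=-0.1497
  √(A²+B²)=0.4908;  θ3 = -1.1829+1.8809 ≈ 0.6980

θ₁ = 1.0469, θ₂ = -0.1747, θ₃ = 0.6980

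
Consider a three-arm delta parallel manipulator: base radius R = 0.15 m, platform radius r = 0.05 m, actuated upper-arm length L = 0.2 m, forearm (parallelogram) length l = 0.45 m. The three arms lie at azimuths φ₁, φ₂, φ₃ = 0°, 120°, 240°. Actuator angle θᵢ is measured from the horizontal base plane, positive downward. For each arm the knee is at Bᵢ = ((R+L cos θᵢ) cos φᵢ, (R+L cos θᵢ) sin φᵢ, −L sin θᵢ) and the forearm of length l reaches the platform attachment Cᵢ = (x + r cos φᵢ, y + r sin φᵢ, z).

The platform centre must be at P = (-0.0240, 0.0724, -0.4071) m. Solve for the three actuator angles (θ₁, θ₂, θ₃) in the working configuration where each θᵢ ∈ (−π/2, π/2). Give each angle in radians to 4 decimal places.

θ₁ = 0.4362, θ₂ = 0.0872, θ₃ = 0.5234

φ1=0.0° → target in arm frame (-0.0240, 0.0724)
  A=0.1240, B=-0.4071, C=(l²−L²−A²−y'²−z²)/(2L)=-0.0596
  θ1 = atan2(B,A) + arccos(C/0.4256) = 0.4362
φ2=120.0° → target in arm frame (0.0747, -0.0154)
  A=0.0253, B=-0.4071, C=(l²−L²−A²−y'²−z²)/(2L)=-0.0103
  θ2 = atan2(B,A) + arccos(C/0.4079) = 0.0872
rotate P by −φ3: (-0.0507, -0.0570, -0.4071)
  e−x'=0.1507;  (l²−L²−(e−x')²−y'²−z²)/2L = -0.0730
  θ3 = atan2(B,A) + arccos(C/0.4341) = 0.5234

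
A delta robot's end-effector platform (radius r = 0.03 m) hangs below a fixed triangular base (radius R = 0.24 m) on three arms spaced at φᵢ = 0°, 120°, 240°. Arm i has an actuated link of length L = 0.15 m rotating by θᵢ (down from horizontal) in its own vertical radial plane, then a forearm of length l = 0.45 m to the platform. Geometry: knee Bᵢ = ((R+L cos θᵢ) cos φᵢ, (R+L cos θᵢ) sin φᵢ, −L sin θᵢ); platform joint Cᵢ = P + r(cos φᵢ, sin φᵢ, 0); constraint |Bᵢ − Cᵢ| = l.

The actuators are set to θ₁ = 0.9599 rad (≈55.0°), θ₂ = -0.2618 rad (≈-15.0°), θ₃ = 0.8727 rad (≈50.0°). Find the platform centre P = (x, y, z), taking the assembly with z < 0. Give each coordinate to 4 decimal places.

(-0.0755, 0.1091, -0.3521)

arm 1 at φ=0.0°: (R−r)+L cos θ1 = 0.2960;  O1 = (0.2960, 0.0000, -0.1229)
arm 2 at φ=120.0°: (R−r)+L cos θ2 = 0.3549;  O2 = (-0.1774, 0.3073, 0.0388)
arm 3 at φ=240.0°: (R−r)+L cos θ3 = 0.3064;  O3 = (-0.1532, -0.2654, -0.1149)
|O₂|²−|O₁|² = 0.0247;  |O₃|²−|O₁|² = 0.0044
[-0.9470 0.6147 0.3234]·P = 0.0247;  [-0.8985 -0.5307 0.0159]·P = 0.0044
Cramer: x(z) = -0.0150+0.1720z;  y(z) = 0.0171-0.2612z
sphere 1 gives Az²+Bz+C=0 with A=1.0978, B=0.1298, C=-0.0904;  B²−4AC=0.4137;  roots -0.3521, 0.2338;  negative root z = -0.3521
x = -0.0755, y = 0.1091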